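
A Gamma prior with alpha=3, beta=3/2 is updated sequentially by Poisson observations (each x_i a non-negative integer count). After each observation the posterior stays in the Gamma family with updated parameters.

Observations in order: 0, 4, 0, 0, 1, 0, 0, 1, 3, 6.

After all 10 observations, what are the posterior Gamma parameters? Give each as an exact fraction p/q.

alpha=18, beta=23/2

obs 1: x=0 → posterior Gamma(3, 5/2)
obs 2: x=4 → posterior Gamma(7, 7/2)
obs 3: x=0 → posterior Gamma(7, 9/2)
obs 4: x=0 → posterior Gamma(7, 11/2)
obs 5: x=1 → posterior Gamma(8, 13/2)
obs 6: x=0 → posterior Gamma(8, 15/2)
obs 7: x=0 → posterior Gamma(8, 17/2)
obs 8: x=1 → posterior Gamma(9, 19/2)
obs 9: x=3 → posterior Gamma(12, 21/2)
obs 10: x=6 → posterior Gamma(18, 23/2)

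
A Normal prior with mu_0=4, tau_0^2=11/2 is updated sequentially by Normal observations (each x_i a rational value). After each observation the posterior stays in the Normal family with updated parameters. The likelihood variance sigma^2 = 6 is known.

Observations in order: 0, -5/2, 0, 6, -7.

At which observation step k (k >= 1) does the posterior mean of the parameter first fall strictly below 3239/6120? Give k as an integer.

obs 1: x=0 → posterior Normal(48/23, 66/23)
obs 2: x=-5/2 → posterior Normal(41/68, 33/17)
obs 3: x=0 → posterior Normal(41/90, 22/15)
obs 4: x=6 → posterior Normal(173/112, 33/28)
obs 5: x=-7 → posterior Normal(19/134, 66/67)

k = 3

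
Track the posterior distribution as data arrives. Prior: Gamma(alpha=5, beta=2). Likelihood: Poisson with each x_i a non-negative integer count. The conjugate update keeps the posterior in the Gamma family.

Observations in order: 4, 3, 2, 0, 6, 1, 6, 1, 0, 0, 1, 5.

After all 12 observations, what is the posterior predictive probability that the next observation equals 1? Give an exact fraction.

31610555662522071402795754149800096825344/145610960604971353313885629177093505859375

obs 1: x=4 → posterior Gamma(9, 3)
obs 2: x=3 → posterior Gamma(12, 4)
obs 3: x=2 → posterior Gamma(14, 5)
obs 4: x=0 → posterior Gamma(14, 6)
obs 5: x=6 → posterior Gamma(20, 7)
obs 6: x=1 → posterior Gamma(21, 8)
obs 7: x=6 → posterior Gamma(27, 9)
obs 8: x=1 → posterior Gamma(28, 10)
obs 9: x=0 → posterior Gamma(28, 11)
obs 10: x=0 → posterior Gamma(28, 12)
obs 11: x=1 → posterior Gamma(29, 13)
obs 12: x=5 → posterior Gamma(34, 14)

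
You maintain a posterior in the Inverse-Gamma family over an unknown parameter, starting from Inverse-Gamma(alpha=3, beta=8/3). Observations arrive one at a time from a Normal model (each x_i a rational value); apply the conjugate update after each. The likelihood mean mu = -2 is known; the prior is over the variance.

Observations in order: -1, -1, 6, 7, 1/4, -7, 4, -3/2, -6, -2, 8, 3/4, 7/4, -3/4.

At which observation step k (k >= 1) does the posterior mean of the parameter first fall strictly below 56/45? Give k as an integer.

k = 2

obs 1: x=-1 → posterior Inverse-Gamma(7/2, 19/6)
obs 2: x=-1 → posterior Inverse-Gamma(4, 11/3)
obs 3: x=6 → posterior Inverse-Gamma(9/2, 107/3)
obs 4: x=7 → posterior Inverse-Gamma(5, 457/6)
obs 5: x=1/4 → posterior Inverse-Gamma(11/2, 7555/96)
obs 6: x=-7 → posterior Inverse-Gamma(6, 8755/96)
obs 7: x=4 → posterior Inverse-Gamma(13/2, 10483/96)
obs 8: x=-3/2 → posterior Inverse-Gamma(7, 10495/96)
obs 9: x=-6 → posterior Inverse-Gamma(15/2, 11263/96)
obs 10: x=-2 → posterior Inverse-Gamma(8, 11263/96)
obs 11: x=8 → posterior Inverse-Gamma(17/2, 16063/96)
obs 12: x=3/4 → posterior Inverse-Gamma(9, 8213/48)
obs 13: x=7/4 → posterior Inverse-Gamma(19/2, 17101/96)
obs 14: x=-3/4 → posterior Inverse-Gamma(10, 2147/12)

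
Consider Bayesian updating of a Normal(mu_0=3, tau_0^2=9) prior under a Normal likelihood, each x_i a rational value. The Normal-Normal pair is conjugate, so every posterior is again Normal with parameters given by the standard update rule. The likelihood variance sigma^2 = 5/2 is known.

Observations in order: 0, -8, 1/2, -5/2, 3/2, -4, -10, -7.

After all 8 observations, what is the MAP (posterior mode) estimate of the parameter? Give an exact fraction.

obs 1: x=0 → posterior Normal(15/23, 45/23)
obs 2: x=-8 → posterior Normal(-129/41, 45/41)
obs 3: x=1/2 → posterior Normal(-120/59, 45/59)
obs 4: x=-5/2 → posterior Normal(-15/7, 45/77)
obs 5: x=3/2 → posterior Normal(-138/95, 9/19)
obs 6: x=-4 → posterior Normal(-210/113, 45/113)
obs 7: x=-10 → posterior Normal(-390/131, 45/131)
obs 8: x=-7 → posterior Normal(-516/149, 45/149)

-516/149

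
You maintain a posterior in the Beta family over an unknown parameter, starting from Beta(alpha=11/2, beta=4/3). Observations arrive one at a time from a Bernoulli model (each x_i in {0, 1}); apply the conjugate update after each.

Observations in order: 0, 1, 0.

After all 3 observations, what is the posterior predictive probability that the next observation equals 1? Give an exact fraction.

39/59

obs 1: x=0 → posterior Beta(11/2, 7/3)
obs 2: x=1 → posterior Beta(13/2, 7/3)
obs 3: x=0 → posterior Beta(13/2, 10/3)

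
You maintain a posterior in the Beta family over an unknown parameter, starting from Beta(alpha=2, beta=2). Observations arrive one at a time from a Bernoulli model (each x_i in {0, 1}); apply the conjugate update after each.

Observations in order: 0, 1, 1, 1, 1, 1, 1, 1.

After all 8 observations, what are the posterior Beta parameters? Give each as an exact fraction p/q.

alpha=9, beta=3

obs 1: x=0 → posterior Beta(2, 3)
obs 2: x=1 → posterior Beta(3, 3)
obs 3: x=1 → posterior Beta(4, 3)
obs 4: x=1 → posterior Beta(5, 3)
obs 5: x=1 → posterior Beta(6, 3)
obs 6: x=1 → posterior Beta(7, 3)
obs 7: x=1 → posterior Beta(8, 3)
obs 8: x=1 → posterior Beta(9, 3)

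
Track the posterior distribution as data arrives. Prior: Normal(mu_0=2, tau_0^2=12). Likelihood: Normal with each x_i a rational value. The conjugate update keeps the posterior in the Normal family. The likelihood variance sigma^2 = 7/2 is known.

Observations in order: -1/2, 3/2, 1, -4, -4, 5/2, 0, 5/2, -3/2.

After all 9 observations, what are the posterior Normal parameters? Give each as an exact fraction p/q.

mu_0=-46/223, tau_0^2=84/223

obs 1: x=-1/2 → posterior Normal(2/31, 84/31)
obs 2: x=3/2 → posterior Normal(38/55, 84/55)
obs 3: x=1 → posterior Normal(62/79, 84/79)
obs 4: x=-4 → posterior Normal(-34/103, 84/103)
obs 5: x=-4 → posterior Normal(-130/127, 84/127)
obs 6: x=5/2 → posterior Normal(-70/151, 84/151)
obs 7: x=0 → posterior Normal(-2/5, 12/25)
obs 8: x=5/2 → posterior Normal(-10/199, 84/199)
obs 9: x=-3/2 → posterior Normal(-46/223, 84/223)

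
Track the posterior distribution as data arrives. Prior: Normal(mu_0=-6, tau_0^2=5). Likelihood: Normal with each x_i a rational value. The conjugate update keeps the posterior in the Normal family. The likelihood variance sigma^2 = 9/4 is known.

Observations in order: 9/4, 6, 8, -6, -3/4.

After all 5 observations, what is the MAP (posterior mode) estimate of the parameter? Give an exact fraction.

obs 1: x=9/4 → posterior Normal(-9/29, 45/29)
obs 2: x=6 → posterior Normal(111/49, 45/49)
obs 3: x=8 → posterior Normal(271/69, 15/23)
obs 4: x=-6 → posterior Normal(151/89, 45/89)
obs 5: x=-3/4 → posterior Normal(136/109, 45/109)

136/109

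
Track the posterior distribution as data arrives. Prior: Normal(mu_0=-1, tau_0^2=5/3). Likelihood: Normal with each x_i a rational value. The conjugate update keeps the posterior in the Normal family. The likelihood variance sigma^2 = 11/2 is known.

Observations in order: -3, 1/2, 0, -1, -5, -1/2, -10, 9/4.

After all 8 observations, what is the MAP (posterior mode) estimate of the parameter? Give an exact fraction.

obs 1: x=-3 → posterior Normal(-63/43, 55/43)
obs 2: x=1/2 → posterior Normal(-58/53, 55/53)
obs 3: x=0 → posterior Normal(-58/63, 55/63)
obs 4: x=-1 → posterior Normal(-68/73, 55/73)
obs 5: x=-5 → posterior Normal(-118/83, 55/83)
obs 6: x=-1/2 → posterior Normal(-41/31, 55/93)
obs 7: x=-10 → posterior Normal(-223/103, 55/103)
obs 8: x=9/4 → posterior Normal(-401/226, 55/113)

-401/226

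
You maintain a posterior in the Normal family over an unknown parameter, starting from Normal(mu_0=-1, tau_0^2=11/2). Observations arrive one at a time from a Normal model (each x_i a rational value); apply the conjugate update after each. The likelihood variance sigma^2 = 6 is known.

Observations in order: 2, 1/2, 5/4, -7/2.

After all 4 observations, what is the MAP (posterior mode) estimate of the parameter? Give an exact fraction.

obs 1: x=2 → posterior Normal(10/23, 66/23)
obs 2: x=1/2 → posterior Normal(31/68, 33/17)
obs 3: x=5/4 → posterior Normal(13/20, 22/15)
obs 4: x=-7/2 → posterior Normal(-37/224, 33/28)

-37/224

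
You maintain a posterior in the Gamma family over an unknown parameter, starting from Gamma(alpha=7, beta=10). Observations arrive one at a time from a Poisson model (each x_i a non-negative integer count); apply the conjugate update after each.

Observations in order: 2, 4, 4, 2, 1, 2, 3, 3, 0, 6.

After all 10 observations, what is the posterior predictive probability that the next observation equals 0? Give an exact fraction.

171798691840000000000000000000000000000000000/902518308877795191433240103403256374623457081

obs 1: x=2 → posterior Gamma(9, 11)
obs 2: x=4 → posterior Gamma(13, 12)
obs 3: x=4 → posterior Gamma(17, 13)
obs 4: x=2 → posterior Gamma(19, 14)
obs 5: x=1 → posterior Gamma(20, 15)
obs 6: x=2 → posterior Gamma(22, 16)
obs 7: x=3 → posterior Gamma(25, 17)
obs 8: x=3 → posterior Gamma(28, 18)
obs 9: x=0 → posterior Gamma(28, 19)
obs 10: x=6 → posterior Gamma(34, 20)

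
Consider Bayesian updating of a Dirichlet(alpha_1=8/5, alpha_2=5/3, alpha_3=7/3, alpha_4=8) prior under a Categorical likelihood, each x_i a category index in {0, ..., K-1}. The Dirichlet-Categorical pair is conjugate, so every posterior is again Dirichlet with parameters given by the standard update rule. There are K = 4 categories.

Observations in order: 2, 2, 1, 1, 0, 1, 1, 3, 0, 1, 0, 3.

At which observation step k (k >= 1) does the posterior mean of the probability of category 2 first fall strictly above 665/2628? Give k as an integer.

k = 2

obs 1: x=2 → posterior Dirichlet(8/5, 5/3, 10/3, 8)
obs 2: x=2 → posterior Dirichlet(8/5, 5/3, 13/3, 8)
obs 3: x=1 → posterior Dirichlet(8/5, 8/3, 13/3, 8)
obs 4: x=1 → posterior Dirichlet(8/5, 11/3, 13/3, 8)
obs 5: x=0 → posterior Dirichlet(13/5, 11/3, 13/3, 8)
obs 6: x=1 → posterior Dirichlet(13/5, 14/3, 13/3, 8)
obs 7: x=1 → posterior Dirichlet(13/5, 17/3, 13/3, 8)
obs 8: x=3 → posterior Dirichlet(13/5, 17/3, 13/3, 9)
obs 9: x=0 → posterior Dirichlet(18/5, 17/3, 13/3, 9)
obs 10: x=1 → posterior Dirichlet(18/5, 20/3, 13/3, 9)
obs 11: x=0 → posterior Dirichlet(23/5, 20/3, 13/3, 9)
obs 12: x=3 → posterior Dirichlet(23/5, 20/3, 13/3, 10)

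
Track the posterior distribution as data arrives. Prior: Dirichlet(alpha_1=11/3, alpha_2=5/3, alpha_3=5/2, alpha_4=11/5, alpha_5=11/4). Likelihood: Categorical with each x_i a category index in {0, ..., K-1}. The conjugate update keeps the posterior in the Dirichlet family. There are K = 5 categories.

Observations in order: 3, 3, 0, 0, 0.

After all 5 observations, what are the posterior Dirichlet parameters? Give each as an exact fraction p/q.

obs 1: x=3 → posterior Dirichlet(11/3, 5/3, 5/2, 16/5, 11/4)
obs 2: x=3 → posterior Dirichlet(11/3, 5/3, 5/2, 21/5, 11/4)
obs 3: x=0 → posterior Dirichlet(14/3, 5/3, 5/2, 21/5, 11/4)
obs 4: x=0 → posterior Dirichlet(17/3, 5/3, 5/2, 21/5, 11/4)
obs 5: x=0 → posterior Dirichlet(20/3, 5/3, 5/2, 21/5, 11/4)

alpha_1=20/3, alpha_2=5/3, alpha_3=5/2, alpha_4=21/5, alpha_5=11/4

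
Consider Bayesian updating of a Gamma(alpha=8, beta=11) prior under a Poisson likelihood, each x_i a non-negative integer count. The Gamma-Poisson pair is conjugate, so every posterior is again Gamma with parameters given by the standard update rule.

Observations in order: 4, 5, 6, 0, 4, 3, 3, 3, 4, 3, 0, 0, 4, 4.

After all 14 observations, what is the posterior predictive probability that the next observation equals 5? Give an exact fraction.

obs 1: x=4 → posterior Gamma(12, 12)
obs 2: x=5 → posterior Gamma(17, 13)
obs 3: x=6 → posterior Gamma(23, 14)
obs 4: x=0 → posterior Gamma(23, 15)
obs 5: x=4 → posterior Gamma(27, 16)
obs 6: x=3 → posterior Gamma(30, 17)
obs 7: x=3 → posterior Gamma(33, 18)
obs 8: x=3 → posterior Gamma(36, 19)
obs 9: x=4 → posterior Gamma(40, 20)
obs 10: x=3 → posterior Gamma(43, 21)
obs 11: x=0 → posterior Gamma(43, 22)
obs 12: x=0 → posterior Gamma(43, 23)
obs 13: x=4 → posterior Gamma(47, 24)
obs 14: x=4 → posterior Gamma(51, 25)

52774202913606774023190582220994436675465255603967307251878082752227783203125/1332183756862791248307646365053461180752500759056499610706060968419188384202752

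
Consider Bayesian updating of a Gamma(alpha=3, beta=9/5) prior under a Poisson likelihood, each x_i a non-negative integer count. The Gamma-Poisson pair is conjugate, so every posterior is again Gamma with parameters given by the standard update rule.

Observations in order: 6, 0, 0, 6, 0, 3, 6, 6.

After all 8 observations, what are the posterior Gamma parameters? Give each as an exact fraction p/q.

obs 1: x=6 → posterior Gamma(9, 14/5)
obs 2: x=0 → posterior Gamma(9, 19/5)
obs 3: x=0 → posterior Gamma(9, 24/5)
obs 4: x=6 → posterior Gamma(15, 29/5)
obs 5: x=0 → posterior Gamma(15, 34/5)
obs 6: x=3 → posterior Gamma(18, 39/5)
obs 7: x=6 → posterior Gamma(24, 44/5)
obs 8: x=6 → posterior Gamma(30, 49/5)

alpha=30, beta=49/5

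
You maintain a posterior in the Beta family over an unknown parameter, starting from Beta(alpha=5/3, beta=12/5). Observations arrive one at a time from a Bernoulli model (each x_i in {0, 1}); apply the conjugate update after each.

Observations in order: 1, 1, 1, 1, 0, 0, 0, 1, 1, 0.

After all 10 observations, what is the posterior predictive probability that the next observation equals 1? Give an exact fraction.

obs 1: x=1 → posterior Beta(8/3, 12/5)
obs 2: x=1 → posterior Beta(11/3, 12/5)
obs 3: x=1 → posterior Beta(14/3, 12/5)
obs 4: x=1 → posterior Beta(17/3, 12/5)
obs 5: x=0 → posterior Beta(17/3, 17/5)
obs 6: x=0 → posterior Beta(17/3, 22/5)
obs 7: x=0 → posterior Beta(17/3, 27/5)
obs 8: x=1 → posterior Beta(20/3, 27/5)
obs 9: x=1 → posterior Beta(23/3, 27/5)
obs 10: x=0 → posterior Beta(23/3, 32/5)

115/211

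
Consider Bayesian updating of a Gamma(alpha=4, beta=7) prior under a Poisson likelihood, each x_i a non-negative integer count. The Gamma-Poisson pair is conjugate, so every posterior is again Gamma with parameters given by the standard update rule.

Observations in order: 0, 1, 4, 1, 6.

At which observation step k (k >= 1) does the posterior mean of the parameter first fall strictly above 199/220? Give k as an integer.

k = 4

obs 1: x=0 → posterior Gamma(4, 8)
obs 2: x=1 → posterior Gamma(5, 9)
obs 3: x=4 → posterior Gamma(9, 10)
obs 4: x=1 → posterior Gamma(10, 11)
obs 5: x=6 → posterior Gamma(16, 12)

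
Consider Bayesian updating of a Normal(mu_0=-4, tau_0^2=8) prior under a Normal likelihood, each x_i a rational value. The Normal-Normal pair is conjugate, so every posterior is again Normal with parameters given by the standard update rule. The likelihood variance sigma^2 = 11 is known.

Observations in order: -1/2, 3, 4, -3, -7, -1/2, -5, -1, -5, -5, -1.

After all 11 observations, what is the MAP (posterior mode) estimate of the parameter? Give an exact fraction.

obs 1: x=-1/2 → posterior Normal(-48/19, 88/19)
obs 2: x=3 → posterior Normal(-8/9, 88/27)
obs 3: x=4 → posterior Normal(8/35, 88/35)
obs 4: x=-3 → posterior Normal(-16/43, 88/43)
obs 5: x=-7 → posterior Normal(-24/17, 88/51)
obs 6: x=-1/2 → posterior Normal(-76/59, 88/59)
obs 7: x=-5 → posterior Normal(-116/67, 88/67)
obs 8: x=-1 → posterior Normal(-124/75, 88/75)
obs 9: x=-5 → posterior Normal(-164/83, 88/83)
obs 10: x=-5 → posterior Normal(-204/91, 88/91)
obs 11: x=-1 → posterior Normal(-212/99, 8/9)

-212/99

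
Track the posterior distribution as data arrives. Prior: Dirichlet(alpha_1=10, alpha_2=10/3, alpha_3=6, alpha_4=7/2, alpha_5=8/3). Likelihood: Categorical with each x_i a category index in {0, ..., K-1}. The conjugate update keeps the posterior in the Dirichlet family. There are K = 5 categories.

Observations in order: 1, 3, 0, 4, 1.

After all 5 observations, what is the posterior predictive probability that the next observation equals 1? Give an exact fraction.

obs 1: x=1 → posterior Dirichlet(10, 13/3, 6, 7/2, 8/3)
obs 2: x=3 → posterior Dirichlet(10, 13/3, 6, 9/2, 8/3)
obs 3: x=0 → posterior Dirichlet(11, 13/3, 6, 9/2, 8/3)
obs 4: x=4 → posterior Dirichlet(11, 13/3, 6, 9/2, 11/3)
obs 5: x=1 → posterior Dirichlet(11, 16/3, 6, 9/2, 11/3)

32/183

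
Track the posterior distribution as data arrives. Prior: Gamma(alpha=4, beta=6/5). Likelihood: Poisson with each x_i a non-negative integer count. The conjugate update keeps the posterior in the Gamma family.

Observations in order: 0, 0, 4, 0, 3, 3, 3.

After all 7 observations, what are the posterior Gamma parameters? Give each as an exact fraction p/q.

obs 1: x=0 → posterior Gamma(4, 11/5)
obs 2: x=0 → posterior Gamma(4, 16/5)
obs 3: x=4 → posterior Gamma(8, 21/5)
obs 4: x=0 → posterior Gamma(8, 26/5)
obs 5: x=3 → posterior Gamma(11, 31/5)
obs 6: x=3 → posterior Gamma(14, 36/5)
obs 7: x=3 → posterior Gamma(17, 41/5)

alpha=17, beta=41/5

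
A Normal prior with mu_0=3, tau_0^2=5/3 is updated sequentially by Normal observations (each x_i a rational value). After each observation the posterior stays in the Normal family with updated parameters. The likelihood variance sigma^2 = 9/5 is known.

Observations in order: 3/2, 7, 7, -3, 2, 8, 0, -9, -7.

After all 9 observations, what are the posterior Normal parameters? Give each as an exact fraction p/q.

obs 1: x=3/2 → posterior Normal(237/104, 45/52)
obs 2: x=7 → posterior Normal(587/154, 45/77)
obs 3: x=7 → posterior Normal(937/204, 15/34)
obs 4: x=-3 → posterior Normal(787/254, 45/127)
obs 5: x=2 → posterior Normal(887/304, 45/152)
obs 6: x=8 → posterior Normal(429/118, 15/59)
obs 7: x=0 → posterior Normal(1287/404, 45/202)
obs 8: x=-9 → posterior Normal(837/454, 45/227)
obs 9: x=-7 → posterior Normal(487/504, 5/28)

mu_0=487/504, tau_0^2=5/28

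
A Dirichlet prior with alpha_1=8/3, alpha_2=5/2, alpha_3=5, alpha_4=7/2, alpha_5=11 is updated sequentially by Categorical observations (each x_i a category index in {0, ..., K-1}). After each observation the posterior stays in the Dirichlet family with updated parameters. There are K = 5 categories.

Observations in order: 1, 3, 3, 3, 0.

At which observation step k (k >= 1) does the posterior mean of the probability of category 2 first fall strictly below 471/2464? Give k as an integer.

k = 2

obs 1: x=1 → posterior Dirichlet(8/3, 7/2, 5, 7/2, 11)
obs 2: x=3 → posterior Dirichlet(8/3, 7/2, 5, 9/2, 11)
obs 3: x=3 → posterior Dirichlet(8/3, 7/2, 5, 11/2, 11)
obs 4: x=3 → posterior Dirichlet(8/3, 7/2, 5, 13/2, 11)
obs 5: x=0 → posterior Dirichlet(11/3, 7/2, 5, 13/2, 11)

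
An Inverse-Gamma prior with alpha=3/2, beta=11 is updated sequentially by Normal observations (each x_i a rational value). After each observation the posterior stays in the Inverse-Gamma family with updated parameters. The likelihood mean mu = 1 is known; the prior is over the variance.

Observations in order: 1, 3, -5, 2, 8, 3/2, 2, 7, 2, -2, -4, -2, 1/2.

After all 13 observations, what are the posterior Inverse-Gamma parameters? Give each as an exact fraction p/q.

obs 1: x=1 → posterior Inverse-Gamma(2, 11)
obs 2: x=3 → posterior Inverse-Gamma(5/2, 13)
obs 3: x=-5 → posterior Inverse-Gamma(3, 31)
obs 4: x=2 → posterior Inverse-Gamma(7/2, 63/2)
obs 5: x=8 → posterior Inverse-Gamma(4, 56)
obs 6: x=3/2 → posterior Inverse-Gamma(9/2, 449/8)
obs 7: x=2 → posterior Inverse-Gamma(5, 453/8)
obs 8: x=7 → posterior Inverse-Gamma(11/2, 597/8)
obs 9: x=2 → posterior Inverse-Gamma(6, 601/8)
obs 10: x=-2 → posterior Inverse-Gamma(13/2, 637/8)
obs 11: x=-4 → posterior Inverse-Gamma(7, 737/8)
obs 12: x=-2 → posterior Inverse-Gamma(15/2, 773/8)
obs 13: x=1/2 → posterior Inverse-Gamma(8, 387/4)

alpha=8, beta=387/4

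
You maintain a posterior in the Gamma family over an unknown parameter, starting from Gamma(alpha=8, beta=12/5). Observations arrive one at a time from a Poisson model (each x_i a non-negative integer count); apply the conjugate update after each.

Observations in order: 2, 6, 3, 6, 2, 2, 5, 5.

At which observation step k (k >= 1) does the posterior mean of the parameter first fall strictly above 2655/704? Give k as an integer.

k = 4

obs 1: x=2 → posterior Gamma(10, 17/5)
obs 2: x=6 → posterior Gamma(16, 22/5)
obs 3: x=3 → posterior Gamma(19, 27/5)
obs 4: x=6 → posterior Gamma(25, 32/5)
obs 5: x=2 → posterior Gamma(27, 37/5)
obs 6: x=2 → posterior Gamma(29, 42/5)
obs 7: x=5 → posterior Gamma(34, 47/5)
obs 8: x=5 → posterior Gamma(39, 52/5)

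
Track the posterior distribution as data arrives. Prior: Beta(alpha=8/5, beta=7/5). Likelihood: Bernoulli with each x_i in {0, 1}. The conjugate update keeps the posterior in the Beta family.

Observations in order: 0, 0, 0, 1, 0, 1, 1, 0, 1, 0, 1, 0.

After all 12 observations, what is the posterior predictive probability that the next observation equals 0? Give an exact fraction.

obs 1: x=0 → posterior Beta(8/5, 12/5)
obs 2: x=0 → posterior Beta(8/5, 17/5)
obs 3: x=0 → posterior Beta(8/5, 22/5)
obs 4: x=1 → posterior Beta(13/5, 22/5)
obs 5: x=0 → posterior Beta(13/5, 27/5)
obs 6: x=1 → posterior Beta(18/5, 27/5)
obs 7: x=1 → posterior Beta(23/5, 27/5)
obs 8: x=0 → posterior Beta(23/5, 32/5)
obs 9: x=1 → posterior Beta(28/5, 32/5)
obs 10: x=0 → posterior Beta(28/5, 37/5)
obs 11: x=1 → posterior Beta(33/5, 37/5)
obs 12: x=0 → posterior Beta(33/5, 42/5)

14/25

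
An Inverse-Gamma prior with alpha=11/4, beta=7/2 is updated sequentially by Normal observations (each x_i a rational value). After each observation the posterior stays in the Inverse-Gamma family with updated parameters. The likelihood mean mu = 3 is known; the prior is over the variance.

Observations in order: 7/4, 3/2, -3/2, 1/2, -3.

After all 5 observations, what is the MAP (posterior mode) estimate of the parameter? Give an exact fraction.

1173/200

obs 1: x=7/4 → posterior Inverse-Gamma(13/4, 137/32)
obs 2: x=3/2 → posterior Inverse-Gamma(15/4, 173/32)
obs 3: x=-3/2 → posterior Inverse-Gamma(17/4, 497/32)
obs 4: x=1/2 → posterior Inverse-Gamma(19/4, 597/32)
obs 5: x=-3 → posterior Inverse-Gamma(21/4, 1173/32)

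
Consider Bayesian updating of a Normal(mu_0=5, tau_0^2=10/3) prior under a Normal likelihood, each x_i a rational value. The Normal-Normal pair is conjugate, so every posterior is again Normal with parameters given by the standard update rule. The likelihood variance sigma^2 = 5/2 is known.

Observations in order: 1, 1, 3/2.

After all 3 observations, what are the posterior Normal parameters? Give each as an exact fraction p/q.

obs 1: x=1 → posterior Normal(19/7, 10/7)
obs 2: x=1 → posterior Normal(23/11, 10/11)
obs 3: x=3/2 → posterior Normal(29/15, 2/3)

mu_0=29/15, tau_0^2=2/3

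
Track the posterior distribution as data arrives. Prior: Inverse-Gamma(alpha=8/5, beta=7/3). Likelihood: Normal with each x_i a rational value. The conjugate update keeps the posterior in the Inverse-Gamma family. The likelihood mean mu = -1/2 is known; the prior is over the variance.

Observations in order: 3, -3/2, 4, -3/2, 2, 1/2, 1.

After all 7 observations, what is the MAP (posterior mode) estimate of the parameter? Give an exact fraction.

730/183

obs 1: x=3 → posterior Inverse-Gamma(21/10, 203/24)
obs 2: x=-3/2 → posterior Inverse-Gamma(13/5, 215/24)
obs 3: x=4 → posterior Inverse-Gamma(31/10, 229/12)
obs 4: x=-3/2 → posterior Inverse-Gamma(18/5, 235/12)
obs 5: x=2 → posterior Inverse-Gamma(41/10, 545/24)
obs 6: x=1/2 → posterior Inverse-Gamma(23/5, 557/24)
obs 7: x=1 → posterior Inverse-Gamma(51/10, 73/3)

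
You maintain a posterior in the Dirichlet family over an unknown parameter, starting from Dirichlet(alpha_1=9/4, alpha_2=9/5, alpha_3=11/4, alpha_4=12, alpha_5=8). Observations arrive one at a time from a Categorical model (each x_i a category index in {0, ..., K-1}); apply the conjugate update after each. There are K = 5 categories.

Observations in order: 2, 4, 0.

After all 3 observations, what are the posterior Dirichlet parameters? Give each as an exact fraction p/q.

alpha_1=13/4, alpha_2=9/5, alpha_3=15/4, alpha_4=12, alpha_5=9

obs 1: x=2 → posterior Dirichlet(9/4, 9/5, 15/4, 12, 8)
obs 2: x=4 → posterior Dirichlet(9/4, 9/5, 15/4, 12, 9)
obs 3: x=0 → posterior Dirichlet(13/4, 9/5, 15/4, 12, 9)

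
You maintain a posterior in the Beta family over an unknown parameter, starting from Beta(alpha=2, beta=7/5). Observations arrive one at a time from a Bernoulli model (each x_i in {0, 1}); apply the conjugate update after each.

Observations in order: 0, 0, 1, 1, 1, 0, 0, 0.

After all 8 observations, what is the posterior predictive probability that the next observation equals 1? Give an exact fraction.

obs 1: x=0 → posterior Beta(2, 12/5)
obs 2: x=0 → posterior Beta(2, 17/5)
obs 3: x=1 → posterior Beta(3, 17/5)
obs 4: x=1 → posterior Beta(4, 17/5)
obs 5: x=1 → posterior Beta(5, 17/5)
obs 6: x=0 → posterior Beta(5, 22/5)
obs 7: x=0 → posterior Beta(5, 27/5)
obs 8: x=0 → posterior Beta(5, 32/5)

25/57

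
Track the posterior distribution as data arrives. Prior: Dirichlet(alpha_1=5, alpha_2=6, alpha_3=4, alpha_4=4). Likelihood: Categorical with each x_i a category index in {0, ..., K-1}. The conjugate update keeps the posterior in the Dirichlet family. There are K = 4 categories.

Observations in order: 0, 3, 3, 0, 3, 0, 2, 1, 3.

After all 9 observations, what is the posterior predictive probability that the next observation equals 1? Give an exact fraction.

obs 1: x=0 → posterior Dirichlet(6, 6, 4, 4)
obs 2: x=3 → posterior Dirichlet(6, 6, 4, 5)
obs 3: x=3 → posterior Dirichlet(6, 6, 4, 6)
obs 4: x=0 → posterior Dirichlet(7, 6, 4, 6)
obs 5: x=3 → posterior Dirichlet(7, 6, 4, 7)
obs 6: x=0 → posterior Dirichlet(8, 6, 4, 7)
obs 7: x=2 → posterior Dirichlet(8, 6, 5, 7)
obs 8: x=1 → posterior Dirichlet(8, 7, 5, 7)
obs 9: x=3 → posterior Dirichlet(8, 7, 5, 8)

1/4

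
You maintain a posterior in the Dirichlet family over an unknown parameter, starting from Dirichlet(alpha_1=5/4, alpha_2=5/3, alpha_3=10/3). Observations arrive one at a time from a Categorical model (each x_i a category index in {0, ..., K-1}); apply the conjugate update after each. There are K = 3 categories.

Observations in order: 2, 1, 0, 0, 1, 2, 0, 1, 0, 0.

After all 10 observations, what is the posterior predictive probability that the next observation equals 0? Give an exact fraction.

5/13

obs 1: x=2 → posterior Dirichlet(5/4, 5/3, 13/3)
obs 2: x=1 → posterior Dirichlet(5/4, 8/3, 13/3)
obs 3: x=0 → posterior Dirichlet(9/4, 8/3, 13/3)
obs 4: x=0 → posterior Dirichlet(13/4, 8/3, 13/3)
obs 5: x=1 → posterior Dirichlet(13/4, 11/3, 13/3)
obs 6: x=2 → posterior Dirichlet(13/4, 11/3, 16/3)
obs 7: x=0 → posterior Dirichlet(17/4, 11/3, 16/3)
obs 8: x=1 → posterior Dirichlet(17/4, 14/3, 16/3)
obs 9: x=0 → posterior Dirichlet(21/4, 14/3, 16/3)
obs 10: x=0 → posterior Dirichlet(25/4, 14/3, 16/3)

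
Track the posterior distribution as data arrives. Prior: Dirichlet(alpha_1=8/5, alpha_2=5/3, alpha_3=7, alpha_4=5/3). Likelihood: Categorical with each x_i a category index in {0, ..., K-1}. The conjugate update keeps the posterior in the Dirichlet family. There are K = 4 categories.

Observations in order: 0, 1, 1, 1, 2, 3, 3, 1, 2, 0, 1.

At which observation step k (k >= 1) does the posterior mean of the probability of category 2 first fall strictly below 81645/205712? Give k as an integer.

k = 11

obs 1: x=0 → posterior Dirichlet(13/5, 5/3, 7, 5/3)
obs 2: x=1 → posterior Dirichlet(13/5, 8/3, 7, 5/3)
obs 3: x=1 → posterior Dirichlet(13/5, 11/3, 7, 5/3)
obs 4: x=1 → posterior Dirichlet(13/5, 14/3, 7, 5/3)
obs 5: x=2 → posterior Dirichlet(13/5, 14/3, 8, 5/3)
obs 6: x=3 → posterior Dirichlet(13/5, 14/3, 8, 8/3)
obs 7: x=3 → posterior Dirichlet(13/5, 14/3, 8, 11/3)
obs 8: x=1 → posterior Dirichlet(13/5, 17/3, 8, 11/3)
obs 9: x=2 → posterior Dirichlet(13/5, 17/3, 9, 11/3)
obs 10: x=0 → posterior Dirichlet(18/5, 17/3, 9, 11/3)
obs 11: x=1 → posterior Dirichlet(18/5, 20/3, 9, 11/3)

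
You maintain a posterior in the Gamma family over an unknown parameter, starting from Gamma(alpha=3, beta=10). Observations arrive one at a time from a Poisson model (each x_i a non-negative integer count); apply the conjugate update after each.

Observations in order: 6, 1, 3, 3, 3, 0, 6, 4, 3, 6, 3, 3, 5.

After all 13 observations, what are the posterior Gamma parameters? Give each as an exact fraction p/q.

obs 1: x=6 → posterior Gamma(9, 11)
obs 2: x=1 → posterior Gamma(10, 12)
obs 3: x=3 → posterior Gamma(13, 13)
obs 4: x=3 → posterior Gamma(16, 14)
obs 5: x=3 → posterior Gamma(19, 15)
obs 6: x=0 → posterior Gamma(19, 16)
obs 7: x=6 → posterior Gamma(25, 17)
obs 8: x=4 → posterior Gamma(29, 18)
obs 9: x=3 → posterior Gamma(32, 19)
obs 10: x=6 → posterior Gamma(38, 20)
obs 11: x=3 → posterior Gamma(41, 21)
obs 12: x=3 → posterior Gamma(44, 22)
obs 13: x=5 → posterior Gamma(49, 23)

alpha=49, beta=23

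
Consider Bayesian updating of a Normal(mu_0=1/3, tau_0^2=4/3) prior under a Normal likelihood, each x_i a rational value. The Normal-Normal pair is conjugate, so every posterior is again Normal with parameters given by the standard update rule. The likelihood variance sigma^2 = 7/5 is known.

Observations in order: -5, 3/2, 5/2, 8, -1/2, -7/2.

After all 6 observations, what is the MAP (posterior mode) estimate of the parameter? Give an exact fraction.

67/141

obs 1: x=-5 → posterior Normal(-93/41, 28/41)
obs 2: x=3/2 → posterior Normal(-63/61, 28/61)
obs 3: x=5/2 → posterior Normal(-13/81, 28/81)
obs 4: x=8 → posterior Normal(147/101, 28/101)
obs 5: x=-1/2 → posterior Normal(137/121, 28/121)
obs 6: x=-7/2 → posterior Normal(67/141, 28/141)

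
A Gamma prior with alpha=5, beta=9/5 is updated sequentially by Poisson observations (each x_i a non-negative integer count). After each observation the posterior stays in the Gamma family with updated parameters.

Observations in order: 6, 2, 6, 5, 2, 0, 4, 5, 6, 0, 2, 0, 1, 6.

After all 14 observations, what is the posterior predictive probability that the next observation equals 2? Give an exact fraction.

808506476675391612621083227261957359802715565274263934660119482971158294778470994456507859257510625/3849476037082242656221140787783246082522695764768773252826355048867044346184250030737782166469476352

obs 1: x=6 → posterior Gamma(11, 14/5)
obs 2: x=2 → posterior Gamma(13, 19/5)
obs 3: x=6 → posterior Gamma(19, 24/5)
obs 4: x=5 → posterior Gamma(24, 29/5)
obs 5: x=2 → posterior Gamma(26, 34/5)
obs 6: x=0 → posterior Gamma(26, 39/5)
obs 7: x=4 → posterior Gamma(30, 44/5)
obs 8: x=5 → posterior Gamma(35, 49/5)
obs 9: x=6 → posterior Gamma(41, 54/5)
obs 10: x=0 → posterior Gamma(41, 59/5)
obs 11: x=2 → posterior Gamma(43, 64/5)
obs 12: x=0 → posterior Gamma(43, 69/5)
obs 13: x=1 → posterior Gamma(44, 74/5)
obs 14: x=6 → posterior Gamma(50, 79/5)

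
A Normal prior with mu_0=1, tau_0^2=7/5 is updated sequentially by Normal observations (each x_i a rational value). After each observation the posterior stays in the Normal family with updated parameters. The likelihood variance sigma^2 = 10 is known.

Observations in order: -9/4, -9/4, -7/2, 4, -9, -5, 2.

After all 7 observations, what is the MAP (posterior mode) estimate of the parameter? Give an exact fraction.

obs 1: x=-9/4 → posterior Normal(137/228, 70/57)
obs 2: x=-9/4 → posterior Normal(37/128, 35/32)
obs 3: x=-7/2 → posterior Normal(-6/71, 70/71)
obs 4: x=4 → posterior Normal(11/39, 35/39)
obs 5: x=-9 → posterior Normal(-41/85, 14/17)
obs 6: x=-5 → posterior Normal(-19/23, 35/46)
obs 7: x=2 → posterior Normal(-62/99, 70/99)

-62/99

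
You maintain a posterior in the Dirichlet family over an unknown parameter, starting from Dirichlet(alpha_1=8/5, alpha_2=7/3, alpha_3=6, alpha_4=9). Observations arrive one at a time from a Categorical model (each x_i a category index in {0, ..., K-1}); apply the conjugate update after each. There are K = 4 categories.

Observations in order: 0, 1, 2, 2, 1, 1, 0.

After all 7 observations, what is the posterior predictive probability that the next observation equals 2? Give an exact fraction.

120/389

obs 1: x=0 → posterior Dirichlet(13/5, 7/3, 6, 9)
obs 2: x=1 → posterior Dirichlet(13/5, 10/3, 6, 9)
obs 3: x=2 → posterior Dirichlet(13/5, 10/3, 7, 9)
obs 4: x=2 → posterior Dirichlet(13/5, 10/3, 8, 9)
obs 5: x=1 → posterior Dirichlet(13/5, 13/3, 8, 9)
obs 6: x=1 → posterior Dirichlet(13/5, 16/3, 8, 9)
obs 7: x=0 → posterior Dirichlet(18/5, 16/3, 8, 9)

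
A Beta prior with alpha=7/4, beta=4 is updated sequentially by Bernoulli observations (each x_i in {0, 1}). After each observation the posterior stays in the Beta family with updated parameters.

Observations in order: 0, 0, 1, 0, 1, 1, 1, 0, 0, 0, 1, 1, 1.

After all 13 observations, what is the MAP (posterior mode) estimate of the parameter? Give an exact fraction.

31/67

obs 1: x=0 → posterior Beta(7/4, 5)
obs 2: x=0 → posterior Beta(7/4, 6)
obs 3: x=1 → posterior Beta(11/4, 6)
obs 4: x=0 → posterior Beta(11/4, 7)
obs 5: x=1 → posterior Beta(15/4, 7)
obs 6: x=1 → posterior Beta(19/4, 7)
obs 7: x=1 → posterior Beta(23/4, 7)
obs 8: x=0 → posterior Beta(23/4, 8)
obs 9: x=0 → posterior Beta(23/4, 9)
obs 10: x=0 → posterior Beta(23/4, 10)
obs 11: x=1 → posterior Beta(27/4, 10)
obs 12: x=1 → posterior Beta(31/4, 10)
obs 13: x=1 → posterior Beta(35/4, 10)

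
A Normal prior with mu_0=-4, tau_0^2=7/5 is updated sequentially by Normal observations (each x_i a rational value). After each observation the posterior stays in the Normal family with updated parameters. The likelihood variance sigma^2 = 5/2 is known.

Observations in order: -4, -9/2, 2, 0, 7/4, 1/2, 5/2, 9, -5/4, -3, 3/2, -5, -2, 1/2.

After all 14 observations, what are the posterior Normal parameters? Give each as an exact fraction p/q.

obs 1: x=-4 → posterior Normal(-4, 35/39)
obs 2: x=-9/2 → posterior Normal(-219/53, 35/53)
obs 3: x=2 → posterior Normal(-191/67, 35/67)
obs 4: x=0 → posterior Normal(-191/81, 35/81)
obs 5: x=7/4 → posterior Normal(-333/190, 7/19)
obs 6: x=1/2 → posterior Normal(-319/218, 35/109)
obs 7: x=5/2 → posterior Normal(-83/82, 35/123)
obs 8: x=9 → posterior Normal(3/274, 35/137)
obs 9: x=-5/4 → posterior Normal(-16/151, 35/151)
obs 10: x=-3 → posterior Normal(-58/165, 7/33)
obs 11: x=3/2 → posterior Normal(-37/179, 35/179)
obs 12: x=-5 → posterior Normal(-107/193, 35/193)
obs 13: x=-2 → posterior Normal(-15/23, 35/207)
obs 14: x=1/2 → posterior Normal(-128/221, 35/221)

mu_0=-128/221, tau_0^2=35/221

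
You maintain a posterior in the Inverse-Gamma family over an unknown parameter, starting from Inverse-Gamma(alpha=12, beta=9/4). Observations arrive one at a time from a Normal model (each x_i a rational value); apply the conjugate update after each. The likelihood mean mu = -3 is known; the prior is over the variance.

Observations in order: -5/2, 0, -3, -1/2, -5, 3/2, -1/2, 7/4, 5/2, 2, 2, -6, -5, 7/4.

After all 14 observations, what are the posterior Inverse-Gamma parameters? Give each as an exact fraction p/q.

alpha=19, beta=1511/16

obs 1: x=-5/2 → posterior Inverse-Gamma(25/2, 19/8)
obs 2: x=0 → posterior Inverse-Gamma(13, 55/8)
obs 3: x=-3 → posterior Inverse-Gamma(27/2, 55/8)
obs 4: x=-1/2 → posterior Inverse-Gamma(14, 10)
obs 5: x=-5 → posterior Inverse-Gamma(29/2, 12)
obs 6: x=3/2 → posterior Inverse-Gamma(15, 177/8)
obs 7: x=-1/2 → posterior Inverse-Gamma(31/2, 101/4)
obs 8: x=7/4 → posterior Inverse-Gamma(16, 1169/32)
obs 9: x=5/2 → posterior Inverse-Gamma(33/2, 1653/32)
obs 10: x=2 → posterior Inverse-Gamma(17, 2053/32)
obs 11: x=2 → posterior Inverse-Gamma(35/2, 2453/32)
obs 12: x=-6 → posterior Inverse-Gamma(18, 2597/32)
obs 13: x=-5 → posterior Inverse-Gamma(37/2, 2661/32)
obs 14: x=7/4 → posterior Inverse-Gamma(19, 1511/16)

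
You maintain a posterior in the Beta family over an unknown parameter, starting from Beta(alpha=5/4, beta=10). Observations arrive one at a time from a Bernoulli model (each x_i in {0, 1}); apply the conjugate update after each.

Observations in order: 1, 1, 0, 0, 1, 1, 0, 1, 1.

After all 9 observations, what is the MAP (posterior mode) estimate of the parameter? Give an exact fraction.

25/73

obs 1: x=1 → posterior Beta(9/4, 10)
obs 2: x=1 → posterior Beta(13/4, 10)
obs 3: x=0 → posterior Beta(13/4, 11)
obs 4: x=0 → posterior Beta(13/4, 12)
obs 5: x=1 → posterior Beta(17/4, 12)
obs 6: x=1 → posterior Beta(21/4, 12)
obs 7: x=0 → posterior Beta(21/4, 13)
obs 8: x=1 → posterior Beta(25/4, 13)
obs 9: x=1 → posterior Beta(29/4, 13)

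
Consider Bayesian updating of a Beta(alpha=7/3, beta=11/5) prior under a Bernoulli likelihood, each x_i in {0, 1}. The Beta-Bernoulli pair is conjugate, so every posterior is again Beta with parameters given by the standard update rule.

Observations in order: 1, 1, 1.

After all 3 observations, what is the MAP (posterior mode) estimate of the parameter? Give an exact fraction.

obs 1: x=1 → posterior Beta(10/3, 11/5)
obs 2: x=1 → posterior Beta(13/3, 11/5)
obs 3: x=1 → posterior Beta(16/3, 11/5)

65/83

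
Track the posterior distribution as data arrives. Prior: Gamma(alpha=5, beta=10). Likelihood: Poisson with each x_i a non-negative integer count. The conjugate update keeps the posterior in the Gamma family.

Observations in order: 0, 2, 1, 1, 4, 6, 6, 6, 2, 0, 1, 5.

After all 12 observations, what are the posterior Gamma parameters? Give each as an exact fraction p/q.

obs 1: x=0 → posterior Gamma(5, 11)
obs 2: x=2 → posterior Gamma(7, 12)
obs 3: x=1 → posterior Gamma(8, 13)
obs 4: x=1 → posterior Gamma(9, 14)
obs 5: x=4 → posterior Gamma(13, 15)
obs 6: x=6 → posterior Gamma(19, 16)
obs 7: x=6 → posterior Gamma(25, 17)
obs 8: x=6 → posterior Gamma(31, 18)
obs 9: x=2 → posterior Gamma(33, 19)
obs 10: x=0 → posterior Gamma(33, 20)
obs 11: x=1 → posterior Gamma(34, 21)
obs 12: x=5 → posterior Gamma(39, 22)

alpha=39, beta=22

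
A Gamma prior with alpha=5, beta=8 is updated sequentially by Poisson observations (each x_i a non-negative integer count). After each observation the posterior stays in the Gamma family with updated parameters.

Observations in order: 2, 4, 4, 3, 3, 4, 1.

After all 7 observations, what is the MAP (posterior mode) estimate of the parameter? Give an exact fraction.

5/3

obs 1: x=2 → posterior Gamma(7, 9)
obs 2: x=4 → posterior Gamma(11, 10)
obs 3: x=4 → posterior Gamma(15, 11)
obs 4: x=3 → posterior Gamma(18, 12)
obs 5: x=3 → posterior Gamma(21, 13)
obs 6: x=4 → posterior Gamma(25, 14)
obs 7: x=1 → posterior Gamma(26, 15)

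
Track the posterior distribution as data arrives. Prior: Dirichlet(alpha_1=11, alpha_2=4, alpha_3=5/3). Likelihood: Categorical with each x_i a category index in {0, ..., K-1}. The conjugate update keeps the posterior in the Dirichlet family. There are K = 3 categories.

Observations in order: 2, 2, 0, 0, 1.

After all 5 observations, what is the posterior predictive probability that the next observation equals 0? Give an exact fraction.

obs 1: x=2 → posterior Dirichlet(11, 4, 8/3)
obs 2: x=2 → posterior Dirichlet(11, 4, 11/3)
obs 3: x=0 → posterior Dirichlet(12, 4, 11/3)
obs 4: x=0 → posterior Dirichlet(13, 4, 11/3)
obs 5: x=1 → posterior Dirichlet(13, 5, 11/3)

3/5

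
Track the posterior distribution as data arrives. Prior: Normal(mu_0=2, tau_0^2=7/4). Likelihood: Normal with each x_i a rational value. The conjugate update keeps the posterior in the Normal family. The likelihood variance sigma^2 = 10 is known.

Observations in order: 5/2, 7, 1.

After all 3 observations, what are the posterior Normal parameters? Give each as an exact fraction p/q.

mu_0=307/122, tau_0^2=70/61

obs 1: x=5/2 → posterior Normal(195/94, 70/47)
obs 2: x=7 → posterior Normal(293/108, 35/27)
obs 3: x=1 → posterior Normal(307/122, 70/61)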